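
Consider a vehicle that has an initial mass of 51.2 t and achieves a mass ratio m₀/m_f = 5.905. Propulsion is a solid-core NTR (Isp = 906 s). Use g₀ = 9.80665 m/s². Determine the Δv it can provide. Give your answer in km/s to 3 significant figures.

Δv ≈ 15.8 km/s

v_e = Isp · g₀ = 906 × 9.80665 = 8884.8 m/s.
Using Δv = v_e ln(m₀/m_f): Δv = v_e · ln(5.905) = 8884.8 × 1.7758 ≈ 15777.7 m/s.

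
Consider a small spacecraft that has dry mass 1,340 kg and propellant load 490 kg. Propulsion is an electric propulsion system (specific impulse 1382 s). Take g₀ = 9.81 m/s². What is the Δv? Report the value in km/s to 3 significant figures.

Δv ≈ 4.23 km/s

v_e = Isp · g₀ = 1382 × 9.81 = 13557.4 m/s.
m₀ = m_dry + m_prop = 1,340 + 490 = 1,830 kg.
Rocket equation: Δv = v_e · ln(m₀/m_f) = 13557.4 × ln(1.366) = 13557.4 × 0.3116 ≈ 4225.1 m/s.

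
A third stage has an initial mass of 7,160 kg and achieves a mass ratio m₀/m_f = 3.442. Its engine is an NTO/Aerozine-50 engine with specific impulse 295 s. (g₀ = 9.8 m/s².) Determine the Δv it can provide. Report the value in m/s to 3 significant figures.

Δv ≈ 3570 m/s

v_e = Isp · g₀ = 295 × 9.8 = 2891.0 m/s.
Using Δv = v_e ln(m₀/m_f): Δv = v_e · ln(3.442) = 2891.0 × 1.2361 ≈ 3573.4 m/s.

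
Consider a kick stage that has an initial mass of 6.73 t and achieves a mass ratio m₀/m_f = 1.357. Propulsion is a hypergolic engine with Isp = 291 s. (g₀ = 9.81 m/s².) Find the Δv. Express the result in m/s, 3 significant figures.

v_e = Isp · g₀ = 291 × 9.81 = 2854.7 m/s.
By the Tsiolkovsky rocket equation, Δv = v_e · ln(1.357) = 2854.7 × 0.3053 ≈ 871.5 m/s.

Δv ≈ 871 m/s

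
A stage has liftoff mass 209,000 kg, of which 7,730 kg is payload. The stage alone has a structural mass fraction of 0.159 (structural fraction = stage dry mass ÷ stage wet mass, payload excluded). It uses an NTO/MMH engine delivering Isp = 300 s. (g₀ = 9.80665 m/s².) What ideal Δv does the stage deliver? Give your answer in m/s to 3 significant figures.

Δv ≈ 4880 m/s

Stage wet mass = m₀ − payload = 209,000 − 7,730 = 201,270 kg.
Stage dry mass = ε × stage wet mass = 0.159 × 201,270 = 32,001.9 kg.
Burnout mass m_f = stage dry + payload = 32,001.9 + 7,730 = 39,731.9 kg.
v_e = Isp · g₀ = 300 × 9.80665 = 2942.0 m/s.
Δv = v_e · ln(209,000/39,731.9) = 2942.0 × ln(5.26) = 2942.0 × 1.6602 ≈ 4884 m/s.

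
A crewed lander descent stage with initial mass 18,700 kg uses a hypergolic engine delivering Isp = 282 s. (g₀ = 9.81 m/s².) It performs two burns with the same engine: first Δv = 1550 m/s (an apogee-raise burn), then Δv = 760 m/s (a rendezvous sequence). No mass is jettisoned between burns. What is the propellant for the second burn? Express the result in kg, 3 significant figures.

v_e = Isp · g₀ = 282 × 9.81 = 2766.4 m/s.
After the first burn: m = 18700 × exp(−1550/2766.4) = 18700 × 0.57104 = 10,678.4 kg.
After the second burn: m = 10,678.4 × exp(−760/2766.4) = 10,678.4 × 0.75978 = 8,113.23 kg.
Second-burn propellant = 10,678.4 − 8,113.23 = 2,565.17 kg.

propellant for the second burn ≈ 2570 kg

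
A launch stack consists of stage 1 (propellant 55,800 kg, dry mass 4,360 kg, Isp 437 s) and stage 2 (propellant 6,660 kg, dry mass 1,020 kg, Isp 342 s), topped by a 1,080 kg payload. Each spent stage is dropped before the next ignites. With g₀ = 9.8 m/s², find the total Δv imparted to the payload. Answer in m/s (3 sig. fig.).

Ignition mass of stage 1 = 55,800+4,360 + 6,660+1,020 + 1,080 = 68,920 kg.
Stage 1: m₀ = 68,920 kg, m_f = 68,920 − 55,800 = 13,120 kg; Δv = 437×9.8×ln(5.253) = 4282.6×1.6588 ≈ 7104 m/s.
Stage 2: m₀ = 8,760 kg, m_f = 8,760 − 6,660 = 2,100 kg; Δv = 342×9.8×ln(4.171) = 3351.6×1.4283 ≈ 4787 m/s.
Total Δv = 7104 + 4787 = 11891 m/s.

Δv ≈ 11900 m/s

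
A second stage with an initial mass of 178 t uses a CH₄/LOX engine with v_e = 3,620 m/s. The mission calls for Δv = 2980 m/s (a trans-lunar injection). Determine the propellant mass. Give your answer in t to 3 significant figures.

propellant mass ≈ 99.9 t

From the ideal rocket equation, m₀/m_f = exp(Δv / v_e) = exp(2980 / 3620.0) = exp(0.8232) = 2.2778.
m_f = 178 / 2.2778 = 78.1456 t, so propellant = m₀ − m_f = 178 − 78.1456 = 99.8544 t.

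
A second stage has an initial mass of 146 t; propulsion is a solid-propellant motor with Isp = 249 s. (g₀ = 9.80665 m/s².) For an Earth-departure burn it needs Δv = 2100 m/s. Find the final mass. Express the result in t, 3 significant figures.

v_e = Isp · g₀ = 249 × 9.80665 = 2441.9 m/s.
By the Tsiolkovsky rocket equation, m₀/m_f = exp(Δv / v_e) = exp(2100 / 2441.9) = exp(0.8600) = 2.3632.
m_f = m₀ / 2.3632 = 146 / 2.3632 = 61.7806 t.

final mass ≈ 61.8 t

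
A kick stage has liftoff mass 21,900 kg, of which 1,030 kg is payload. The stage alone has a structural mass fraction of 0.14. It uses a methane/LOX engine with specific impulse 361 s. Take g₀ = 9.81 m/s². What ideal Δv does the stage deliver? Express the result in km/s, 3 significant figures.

Stage wet mass = m₀ − payload = 21,900 − 1,030 = 20,870 kg.
Stage dry mass = ε × stage wet mass = 0.14 × 20,870 = 2,921.8 kg.
Burnout mass m_f = stage dry + payload = 2,921.8 + 1,030 = 3,951.8 kg.
v_e = Isp · g₀ = 361 × 9.81 = 3541.4 m/s.
Using Δv = v_e ln(m₀/m_f): Δv = v_e · ln(21,900/3,951.8) = 3541.4 × ln(5.542) = 3541.4 × 1.7123 ≈ 6064 m/s.

Δv ≈ 6.06 km/s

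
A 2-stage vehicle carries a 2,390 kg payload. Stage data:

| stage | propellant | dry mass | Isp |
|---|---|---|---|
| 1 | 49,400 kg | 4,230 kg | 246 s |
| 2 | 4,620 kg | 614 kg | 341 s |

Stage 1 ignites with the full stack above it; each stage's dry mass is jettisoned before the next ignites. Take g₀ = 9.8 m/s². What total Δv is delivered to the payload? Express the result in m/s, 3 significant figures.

Δv ≈ 7070 m/s

Ignition mass of stage 1 = 49,400+4,230 + 4,620+614 + 2,390 = 61,254 kg.
Stage 1: m₀ = 61,254 kg, m_f = 61,254 − 49,400 = 11,854 kg; Δv = 246×9.8×ln(5.167) = 2410.8×1.6424 ≈ 3959 m/s.
Stage 2: m₀ = 7,624 kg, m_f = 7,624 − 4,620 = 3,004 kg; Δv = 341×9.8×ln(2.538) = 3341.8×0.9314 ≈ 3112 m/s.
Total Δv = 3959 + 3112 = 7071 m/s.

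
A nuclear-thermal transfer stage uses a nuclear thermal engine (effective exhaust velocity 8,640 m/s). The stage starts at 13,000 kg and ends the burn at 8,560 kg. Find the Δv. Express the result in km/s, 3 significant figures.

Using Δv = v_e ln(m₀/m_f): Δv = v_e · ln(m₀/m_f) = 8640.0 × ln(1.519) = 8640.0 × 0.4178 ≈ 3610.2 m/s.

Δv ≈ 3.61 km/s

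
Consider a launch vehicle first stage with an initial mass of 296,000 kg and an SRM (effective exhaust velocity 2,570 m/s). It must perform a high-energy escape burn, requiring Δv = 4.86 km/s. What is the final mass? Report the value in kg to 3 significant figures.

m₀/m_f = exp(Δv / v_e) = exp(4860 / 2570.0) = exp(1.8911) = 6.6263.
m_f = m₀ / 6.6263 = 296,000 / 6.6263 = 44,670.5 kg.

final mass ≈ 44700 kg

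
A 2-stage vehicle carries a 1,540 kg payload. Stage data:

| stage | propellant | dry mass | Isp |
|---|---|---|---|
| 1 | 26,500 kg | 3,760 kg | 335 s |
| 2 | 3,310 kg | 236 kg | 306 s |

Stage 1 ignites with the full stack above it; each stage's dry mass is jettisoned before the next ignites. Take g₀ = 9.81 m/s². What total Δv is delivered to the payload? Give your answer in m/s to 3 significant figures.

Δv ≈ 7710 m/s

Ignition mass of stage 1 = 26,500+3,760 + 3,310+236 + 1,540 = 35,346 kg.
Stage 1: m₀ = 35,346 kg, m_f = 35,346 − 26,500 = 8,846 kg; Δv = 335×9.81×ln(3.996) = 3286.4×1.3852 ≈ 4552 m/s.
Stage 2: m₀ = 5,086 kg, m_f = 5,086 − 3,310 = 1,776 kg; Δv = 306×9.81×ln(2.864) = 3001.9×1.0521 ≈ 3158 m/s.
Total Δv = 4552 + 3158 = 7710 m/s.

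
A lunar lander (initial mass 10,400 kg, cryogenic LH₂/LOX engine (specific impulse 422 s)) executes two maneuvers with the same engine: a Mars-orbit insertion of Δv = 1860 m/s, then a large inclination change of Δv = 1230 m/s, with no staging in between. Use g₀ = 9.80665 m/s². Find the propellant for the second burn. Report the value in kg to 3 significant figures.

v_e = Isp · g₀ = 422 × 9.80665 = 4138.4 m/s.
After the first burn: m = 10400 × exp(−1860/4138.4) = 10400 × 0.63798 = 6,634.99 kg.
After the second burn: m = 6,634.99 × exp(−1230/4138.4) = 6,634.99 × 0.74288 = 4,929 kg.
Second-burn propellant = 6,634.99 − 4,929 = 1,705.99 kg.

propellant for the second burn ≈ 1710 kg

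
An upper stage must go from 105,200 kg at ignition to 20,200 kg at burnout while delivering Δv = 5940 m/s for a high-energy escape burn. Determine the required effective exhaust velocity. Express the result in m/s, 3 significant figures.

ln(m₀/m_f) = ln(105200/20200) = ln(5.208) = 1.6502.
v_e = Δv / ln(m₀/m_f) = 5940 / 1.6502 = 3599.6 m/s.

v_e ≈ 3600 m/s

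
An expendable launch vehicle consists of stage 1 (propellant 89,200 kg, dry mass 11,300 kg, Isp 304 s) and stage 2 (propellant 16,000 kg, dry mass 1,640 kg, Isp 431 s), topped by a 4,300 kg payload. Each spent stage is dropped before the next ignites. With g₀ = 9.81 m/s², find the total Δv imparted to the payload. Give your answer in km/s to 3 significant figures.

Δv ≈ 9.41 km/s

Ignition mass of stage 1 = 89,200+11,300 + 16,000+1,640 + 4,300 = 122,440 kg.
Stage 1: m₀ = 122,440 kg, m_f = 122,440 − 89,200 = 33,240 kg; Δv = 304×9.81×ln(3.684) = 2982.2×1.3039 ≈ 3888 m/s.
Stage 2: m₀ = 21,940 kg, m_f = 21,940 − 16,000 = 5,940 kg; Δv = 431×9.81×ln(3.694) = 4228.1×1.3066 ≈ 5524 m/s.
Total Δv = 3888 + 5524 = 9412 m/s.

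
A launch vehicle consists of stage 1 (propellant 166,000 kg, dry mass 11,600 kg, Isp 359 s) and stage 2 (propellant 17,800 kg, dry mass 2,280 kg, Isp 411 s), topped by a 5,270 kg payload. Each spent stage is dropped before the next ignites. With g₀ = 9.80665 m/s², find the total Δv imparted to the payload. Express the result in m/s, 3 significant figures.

Ignition mass of stage 1 = 166,000+11,600 + 17,800+2,280 + 5,270 = 202,950 kg.
Stage 1: m₀ = 202,950 kg, m_f = 202,950 − 166,000 = 36,950 kg; Δv = 359×9.80665×ln(5.493) = 3520.6×1.7034 ≈ 5997 m/s.
Stage 2: m₀ = 25,350 kg, m_f = 25,350 − 17,800 = 7,550 kg; Δv = 411×9.80665×ln(3.358) = 4030.5×1.2112 ≈ 4882 m/s.
Total Δv = 5997 + 4882 = 10879 m/s.

Δv ≈ 10900 m/s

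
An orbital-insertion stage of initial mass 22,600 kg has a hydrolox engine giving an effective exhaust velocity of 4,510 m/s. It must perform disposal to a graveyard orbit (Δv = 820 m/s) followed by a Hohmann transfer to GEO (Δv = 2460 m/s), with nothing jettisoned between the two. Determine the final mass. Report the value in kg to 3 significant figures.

After the first burn: m = 22600 × exp(−820/4510.0) = 22600 × 0.83375 = 18,842.8 kg.
After the second burn: m = 18,842.8 × exp(−2460/4510.0) = 18,842.8 × 0.57958 = 10,920.9 kg.

final mass ≈ 10900 kg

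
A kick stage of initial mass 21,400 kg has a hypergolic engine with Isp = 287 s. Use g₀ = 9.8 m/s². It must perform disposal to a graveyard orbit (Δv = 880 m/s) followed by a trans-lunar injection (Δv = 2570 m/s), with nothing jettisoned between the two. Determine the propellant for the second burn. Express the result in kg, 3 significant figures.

v_e = Isp · g₀ = 287 × 9.8 = 2812.6 m/s.
After the first burn: m = 21400 × exp(−880/2812.6) = 21400 × 0.73134 = 15,650.7 kg.
After the second burn: m = 15,650.7 × exp(−2570/2812.6) = 15,650.7 × 0.40102 = 6,276.24 kg.
Second-burn propellant = 15,650.7 − 6,276.24 = 9,374.46 kg.

propellant for the second burn ≈ 9370 kg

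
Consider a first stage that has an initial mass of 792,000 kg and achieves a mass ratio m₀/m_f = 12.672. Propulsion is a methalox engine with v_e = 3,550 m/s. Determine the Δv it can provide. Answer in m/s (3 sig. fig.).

Δv ≈ 9010 m/s

By the Tsiolkovsky rocket equation, Δv = v_e · ln(12.672) = 3550.0 × 2.5394 ≈ 9014.9 m/s.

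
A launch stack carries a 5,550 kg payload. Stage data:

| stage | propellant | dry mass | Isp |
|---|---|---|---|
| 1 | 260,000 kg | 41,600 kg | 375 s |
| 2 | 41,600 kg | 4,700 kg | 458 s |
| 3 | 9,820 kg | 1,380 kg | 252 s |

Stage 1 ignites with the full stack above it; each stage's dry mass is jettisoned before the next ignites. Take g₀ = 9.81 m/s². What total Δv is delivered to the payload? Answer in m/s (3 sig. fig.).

Ignition mass of stage 1 = 260,000+41,600 + 41,600+4,700 + 9,820+1,380 + 5,550 = 364,650 kg.
Stage 1: m₀ = 364,650 kg, m_f = 364,650 − 260,000 = 104,650 kg; Δv = 375×9.81×ln(3.484) = 3678.8×1.2483 ≈ 4592 m/s.
Stage 2: m₀ = 63,050 kg, m_f = 63,050 − 41,600 = 21,450 kg; Δv = 458×9.81×ln(2.939) = 4493.0×1.0782 ≈ 4844 m/s.
Stage 3: m₀ = 16,750 kg, m_f = 16,750 − 9,820 = 6,930 kg; Δv = 252×9.81×ln(2.417) = 2472.1×0.8825 ≈ 2182 m/s.
Total Δv = 4592 + 4844 + 2182 = 11618 m/s.

Δv ≈ 11600 m/s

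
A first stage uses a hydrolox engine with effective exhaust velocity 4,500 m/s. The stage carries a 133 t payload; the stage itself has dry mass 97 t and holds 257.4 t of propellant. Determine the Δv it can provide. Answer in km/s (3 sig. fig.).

m₀ = payload + dry + propellant = 133 + 97 + 257.4 = 487.4 t.
m_f = payload + dry = 133 + 97 = 230 t.
Using Δv = v_e ln(m₀/m_f): Δv = v_e · ln(m₀/m_f) = 4500.0 × ln(2.119) = 4500.0 × 0.7510 ≈ 3379.5 m/s.

Δv ≈ 3.38 km/s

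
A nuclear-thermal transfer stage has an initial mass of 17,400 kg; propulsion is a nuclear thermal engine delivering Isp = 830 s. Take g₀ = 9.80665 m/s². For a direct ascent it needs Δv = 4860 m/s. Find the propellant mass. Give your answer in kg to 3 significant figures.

propellant mass ≈ 7820 kg

v_e = Isp · g₀ = 830 × 9.80665 = 8139.5 m/s.
From the ideal rocket equation, m₀/m_f = exp(Δv / v_e) = exp(4860 / 8139.5) = exp(0.5971) = 1.8168.
m_f = 17,400 / 1.8168 = 9,577.28 kg, so propellant = m₀ − m_f = 17,400 − 9,577.28 = 7,822.72 kg.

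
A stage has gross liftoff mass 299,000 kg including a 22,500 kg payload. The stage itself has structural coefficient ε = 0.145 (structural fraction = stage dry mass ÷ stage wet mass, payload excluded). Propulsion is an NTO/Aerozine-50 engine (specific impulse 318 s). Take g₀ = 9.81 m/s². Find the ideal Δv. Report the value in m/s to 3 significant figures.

Δv ≈ 4880 m/s

Stage wet mass = m₀ − payload = 299,000 − 22,500 = 276,500 kg.
Stage dry mass = ε × stage wet mass = 0.145 × 276,500 = 40,092.5 kg.
Burnout mass m_f = stage dry + payload = 40,092.5 + 22,500 = 62,592.5 kg.
v_e = Isp · g₀ = 318 × 9.81 = 3119.6 m/s.
Using Δv = v_e ln(m₀/m_f): Δv = v_e · ln(299,000/62,592.5) = 3119.6 × ln(4.777) = 3119.6 × 1.5638 ≈ 4878 m/s.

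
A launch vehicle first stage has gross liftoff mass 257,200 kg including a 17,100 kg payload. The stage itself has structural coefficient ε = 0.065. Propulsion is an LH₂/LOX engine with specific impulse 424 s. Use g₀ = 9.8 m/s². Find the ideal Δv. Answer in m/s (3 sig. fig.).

Stage wet mass = m₀ − payload = 257,200 − 17,100 = 240,100 kg.
Stage dry mass = ε × stage wet mass = 0.065 × 240,100 = 15,606.5 kg.
Burnout mass m_f = stage dry + payload = 15,606.5 + 17,100 = 32,706.5 kg.
v_e = Isp · g₀ = 424 × 9.8 = 4155.2 m/s.
By the Tsiolkovsky rocket equation, Δv = v_e · ln(257,200/32,706.5) = 4155.2 × ln(7.864) = 4155.2 × 2.0623 ≈ 8569 m/s.

Δv ≈ 8570 m/s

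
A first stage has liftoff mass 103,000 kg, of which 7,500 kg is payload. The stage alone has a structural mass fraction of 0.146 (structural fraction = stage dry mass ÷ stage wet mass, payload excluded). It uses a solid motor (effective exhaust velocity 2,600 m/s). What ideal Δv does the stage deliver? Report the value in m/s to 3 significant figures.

Δv ≈ 4080 m/s

Stage wet mass = m₀ − payload = 103,000 − 7,500 = 95,500 kg.
Stage dry mass = ε × stage wet mass = 0.146 × 95,500 = 13,943 kg.
Burnout mass m_f = stage dry + payload = 13,943 + 7,500 = 21,443 kg.
By the Tsiolkovsky rocket equation, Δv = v_e · ln(103,000/21,443) = 2600.0 × ln(4.803) = 2600.0 × 1.5693 ≈ 4080 m/s.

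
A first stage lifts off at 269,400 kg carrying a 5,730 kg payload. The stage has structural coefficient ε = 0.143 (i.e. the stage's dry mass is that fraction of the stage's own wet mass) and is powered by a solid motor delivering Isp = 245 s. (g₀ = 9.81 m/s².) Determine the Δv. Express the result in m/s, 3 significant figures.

Δv ≈ 4390 m/s

Stage wet mass = m₀ − payload = 269,400 − 5,730 = 263,670 kg.
Stage dry mass = ε × stage wet mass = 0.143 × 263,670 = 37,704.8 kg.
Burnout mass m_f = stage dry + payload = 37,704.8 + 5,730 = 43,434.8 kg.
v_e = Isp · g₀ = 245 × 9.81 = 2403.5 m/s.
By the Tsiolkovsky rocket equation, Δv = v_e · ln(269,400/43,434.8) = 2403.5 × ln(6.202) = 2403.5 × 1.8249 ≈ 4386 m/s.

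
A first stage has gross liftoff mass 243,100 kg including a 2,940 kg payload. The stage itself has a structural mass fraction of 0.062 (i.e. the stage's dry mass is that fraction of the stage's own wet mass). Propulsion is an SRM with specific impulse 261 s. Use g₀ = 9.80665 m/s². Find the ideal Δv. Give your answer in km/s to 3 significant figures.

Δv ≈ 6.69 km/s

Stage wet mass = m₀ − payload = 243,100 − 2,940 = 240,160 kg.
Stage dry mass = ε × stage wet mass = 0.062 × 240,160 = 14,889.9 kg.
Burnout mass m_f = stage dry + payload = 14,889.9 + 2,940 = 17,829.9 kg.
v_e = Isp · g₀ = 261 × 9.80665 = 2559.5 m/s.
From the ideal rocket equation, Δv = v_e · ln(243,100/17,829.9) = 2559.5 × ln(13.63) = 2559.5 × 2.6126 ≈ 6687 m/s.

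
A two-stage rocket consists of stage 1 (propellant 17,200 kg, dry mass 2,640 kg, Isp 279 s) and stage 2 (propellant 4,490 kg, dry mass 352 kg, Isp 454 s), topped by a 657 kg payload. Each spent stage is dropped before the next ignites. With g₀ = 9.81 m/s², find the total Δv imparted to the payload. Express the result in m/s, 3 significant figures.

Ignition mass of stage 1 = 17,200+2,640 + 4,490+352 + 657 = 25,339 kg.
Stage 1: m₀ = 25,339 kg, m_f = 25,339 − 17,200 = 8,139 kg; Δv = 279×9.81×ln(3.113) = 2737.0×1.1357 ≈ 3108 m/s.
Stage 2: m₀ = 5,499 kg, m_f = 5,499 − 4,490 = 1,009 kg; Δv = 454×9.81×ln(5.45) = 4453.7×1.6956 ≈ 7552 m/s.
Total Δv = 3108 + 7552 = 10660 m/s.

Δv ≈ 10700 m/s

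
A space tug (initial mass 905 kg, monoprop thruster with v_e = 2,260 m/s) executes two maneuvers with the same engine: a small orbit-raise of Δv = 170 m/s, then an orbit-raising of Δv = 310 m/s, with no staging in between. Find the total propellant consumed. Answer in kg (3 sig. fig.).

total propellant consumed ≈ 173 kg

After the first burn: m = 905 × exp(−170/2260.0) = 905 × 0.92754 = 839.424 kg.
After the second burn: m = 839.424 × exp(−310/2260.0) = 839.424 × 0.87182 = 731.827 kg.
Total propellant = m₀ − m_final = 905 − 731.827 = 173.173 kg.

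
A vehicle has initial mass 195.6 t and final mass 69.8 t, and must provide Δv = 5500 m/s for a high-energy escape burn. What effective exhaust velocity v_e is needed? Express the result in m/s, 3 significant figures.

ln(m₀/m_f) = ln(195600/69800) = ln(2.802) = 1.0304.
v_e = Δv / ln(m₀/m_f) = 5500 / 1.0304 = 5337.5 m/s.

v_e ≈ 5340 m/s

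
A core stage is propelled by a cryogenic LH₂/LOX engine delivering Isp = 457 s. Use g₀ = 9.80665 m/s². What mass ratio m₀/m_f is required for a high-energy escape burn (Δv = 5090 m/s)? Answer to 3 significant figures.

mass ratio ≈ 3.11

v_e = Isp · g₀ = 457 × 9.80665 = 4481.6 m/s.
From the ideal rocket equation, m₀/m_f = exp(Δv / v_e) = exp(5090 / 4481.6) = exp(1.1357) = 3.1135.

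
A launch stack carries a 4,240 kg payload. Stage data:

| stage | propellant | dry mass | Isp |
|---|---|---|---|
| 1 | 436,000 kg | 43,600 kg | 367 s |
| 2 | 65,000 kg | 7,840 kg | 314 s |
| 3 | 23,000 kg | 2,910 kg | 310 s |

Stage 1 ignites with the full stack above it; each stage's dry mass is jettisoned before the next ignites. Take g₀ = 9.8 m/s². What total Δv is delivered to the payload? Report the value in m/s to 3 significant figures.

Δv ≈ 12400 m/s

Ignition mass of stage 1 = 436,000+43,600 + 65,000+7,840 + 23,000+2,910 + 4,240 = 582,590 kg.
Stage 1: m₀ = 582,590 kg, m_f = 582,590 − 436,000 = 146,590 kg; Δv = 367×9.8×ln(3.974) = 3596.6×1.3798 ≈ 4963 m/s.
Stage 2: m₀ = 102,990 kg, m_f = 102,990 − 65,000 = 37,990 kg; Δv = 314×9.8×ln(2.711) = 3077.2×0.9973 ≈ 3069 m/s.
Stage 3: m₀ = 30,150 kg, m_f = 30,150 − 23,000 = 7,150 kg; Δv = 310×9.8×ln(4.217) = 3038.0×1.4391 ≈ 4372 m/s.
Total Δv = 4963 + 3069 + 4372 = 12404 m/s.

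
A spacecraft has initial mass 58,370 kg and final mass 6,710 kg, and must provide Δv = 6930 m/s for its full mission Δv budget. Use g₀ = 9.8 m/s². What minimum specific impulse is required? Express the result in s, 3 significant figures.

ln(m₀/m_f) = ln(58370/6710) = ln(8.699) = 2.1632.
v_e = Δv / ln(m₀/m_f) = 6930 / 2.1632 = 3203.6 m/s.
Isp = v_e / g₀ = 3203.6 / 9.8 = 326.9 s.

Isp ≈ 327 s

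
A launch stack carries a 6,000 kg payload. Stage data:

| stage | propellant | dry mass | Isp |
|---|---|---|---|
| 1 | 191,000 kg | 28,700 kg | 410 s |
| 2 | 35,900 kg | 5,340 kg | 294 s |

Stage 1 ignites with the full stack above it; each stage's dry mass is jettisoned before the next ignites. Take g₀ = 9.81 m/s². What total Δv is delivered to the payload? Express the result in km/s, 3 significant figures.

Δv ≈ 9.17 km/s

Ignition mass of stage 1 = 191,000+28,700 + 35,900+5,340 + 6,000 = 266,940 kg.
Stage 1: m₀ = 266,940 kg, m_f = 266,940 − 191,000 = 75,940 kg; Δv = 410×9.81×ln(3.515) = 4022.1×1.2571 ≈ 5056 m/s.
Stage 2: m₀ = 47,240 kg, m_f = 47,240 − 35,900 = 11,340 kg; Δv = 294×9.81×ln(4.166) = 2884.1×1.4269 ≈ 4115 m/s.
Total Δv = 5056 + 4115 = 9171 m/s.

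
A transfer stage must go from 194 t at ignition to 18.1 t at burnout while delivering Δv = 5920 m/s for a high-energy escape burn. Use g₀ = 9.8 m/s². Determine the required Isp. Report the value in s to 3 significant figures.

ln(m₀/m_f) = ln(194000/18100) = ln(10.72) = 2.3719.
By the Tsiolkovsky rocket equation, v_e = Δv / ln(m₀/m_f) = 5920 / 2.3719 = 2495.8 m/s.
Isp = v_e / g₀ = 2495.8 / 9.8 = 254.7 s.

Isp ≈ 255 s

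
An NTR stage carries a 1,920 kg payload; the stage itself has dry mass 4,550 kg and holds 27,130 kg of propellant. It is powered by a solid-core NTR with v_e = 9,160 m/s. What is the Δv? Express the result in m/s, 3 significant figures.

Δv ≈ 15100 m/s

m₀ = payload + dry + propellant = 1,920 + 4,550 + 27,130 = 33,600 kg.
m_f = payload + dry = 1,920 + 4,550 = 6,470 kg.
From the ideal rocket equation, Δv = v_e · ln(m₀/m_f) = 9160.0 × ln(5.193) = 9160.0 × 1.6473 ≈ 15089.7 m/s.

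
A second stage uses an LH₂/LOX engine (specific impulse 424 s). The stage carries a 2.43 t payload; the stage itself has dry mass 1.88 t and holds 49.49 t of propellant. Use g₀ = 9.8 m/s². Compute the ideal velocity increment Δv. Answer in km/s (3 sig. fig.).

v_e = Isp · g₀ = 424 × 9.8 = 4155.2 m/s.
m₀ = payload + dry + propellant = 2.43 + 1.88 + 49.49 = 53.8 t.
m_f = payload + dry = 2.43 + 1.88 = 4.31 t.
Using Δv = v_e ln(m₀/m_f): Δv = v_e · ln(m₀/m_f) = 4155.2 × ln(12.48) = 4155.2 × 2.5243 ≈ 10489.1 m/s.

Δv ≈ 10.5 km/s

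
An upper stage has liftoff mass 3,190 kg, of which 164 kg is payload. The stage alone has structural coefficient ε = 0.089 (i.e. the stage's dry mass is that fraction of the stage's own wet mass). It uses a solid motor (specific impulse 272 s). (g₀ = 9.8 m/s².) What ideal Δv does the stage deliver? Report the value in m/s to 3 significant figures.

Stage wet mass = m₀ − payload = 3,190 − 164 = 3,026 kg.
Stage dry mass = ε × stage wet mass = 0.089 × 3,026 = 269.314 kg.
Burnout mass m_f = stage dry + payload = 269.314 + 164 = 433.314 kg.
v_e = Isp · g₀ = 272 × 9.8 = 2665.6 m/s.
Using Δv = v_e ln(m₀/m_f): Δv = v_e · ln(3,190/433.314) = 2665.6 × ln(7.362) = 2665.6 × 1.9963 ≈ 5321 m/s.

Δv ≈ 5320 m/s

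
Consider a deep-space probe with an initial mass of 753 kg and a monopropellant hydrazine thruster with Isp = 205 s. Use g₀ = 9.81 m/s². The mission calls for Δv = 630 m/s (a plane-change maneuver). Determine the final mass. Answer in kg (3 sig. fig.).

final mass ≈ 550 kg

v_e = Isp · g₀ = 205 × 9.81 = 2011.1 m/s.
From the ideal rocket equation, m₀/m_f = exp(Δv / v_e) = exp(630 / 2011.1) = exp(0.3133) = 1.3679.
m_f = m₀ / 1.3679 = 753 / 1.3679 = 550.479 kg.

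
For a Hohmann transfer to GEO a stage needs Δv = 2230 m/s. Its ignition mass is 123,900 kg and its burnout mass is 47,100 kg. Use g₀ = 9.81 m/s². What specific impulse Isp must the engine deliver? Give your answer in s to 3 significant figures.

Isp ≈ 235 s

ln(m₀/m_f) = ln(123900/47100) = ln(2.631) = 0.9672.
Using Δv = v_e ln(m₀/m_f): v_e = Δv / ln(m₀/m_f) = 2230 / 0.9672 = 2305.6 m/s.
Isp = v_e / g₀ = 2305.6 / 9.81 = 235.0 s.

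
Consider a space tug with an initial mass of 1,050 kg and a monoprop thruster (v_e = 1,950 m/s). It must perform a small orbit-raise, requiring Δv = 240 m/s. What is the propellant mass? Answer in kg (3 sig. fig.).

propellant mass ≈ 122 kg

By the Tsiolkovsky rocket equation, m₀/m_f = exp(Δv / v_e) = exp(240 / 1950.0) = exp(0.1231) = 1.1310.
m_f = 1,050 / 1.1310 = 928.382 kg, so propellant = m₀ − m_f = 1,050 − 928.382 = 121.618 kg.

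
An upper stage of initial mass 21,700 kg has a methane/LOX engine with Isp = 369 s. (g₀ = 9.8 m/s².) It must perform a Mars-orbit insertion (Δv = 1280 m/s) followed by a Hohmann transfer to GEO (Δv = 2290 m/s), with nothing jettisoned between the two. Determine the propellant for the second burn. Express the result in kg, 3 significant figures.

propellant for the second burn ≈ 7150 kg

v_e = Isp · g₀ = 369 × 9.8 = 3616.2 m/s.
After the first burn: m = 21700 × exp(−1280/3616.2) = 21700 × 0.70190 = 15,231.2 kg.
After the second burn: m = 15,231.2 × exp(−2290/3616.2) = 15,231.2 × 0.53086 = 8,085.63 kg.
Second-burn propellant = 15,231.2 − 8,085.63 = 7,145.57 kg.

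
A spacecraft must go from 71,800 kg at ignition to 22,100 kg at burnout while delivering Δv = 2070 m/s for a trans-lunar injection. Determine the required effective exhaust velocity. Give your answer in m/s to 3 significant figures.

ln(m₀/m_f) = ln(71800/22100) = ln(3.249) = 1.1783.
From the ideal rocket equation, v_e = Δv / ln(m₀/m_f) = 2070 / 1.1783 = 1756.8 m/s.

v_e ≈ 1760 m/s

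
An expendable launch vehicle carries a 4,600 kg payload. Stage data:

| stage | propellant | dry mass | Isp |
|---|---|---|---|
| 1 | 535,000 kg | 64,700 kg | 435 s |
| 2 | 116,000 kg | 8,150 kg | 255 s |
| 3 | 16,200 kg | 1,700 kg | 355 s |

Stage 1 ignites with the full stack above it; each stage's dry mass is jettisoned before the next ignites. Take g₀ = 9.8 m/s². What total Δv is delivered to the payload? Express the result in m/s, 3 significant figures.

Ignition mass of stage 1 = 535,000+64,700 + 116,000+8,150 + 16,200+1,700 + 4,600 = 746,350 kg.
Stage 1: m₀ = 746,350 kg, m_f = 746,350 − 535,000 = 211,350 kg; Δv = 435×9.8×ln(3.531) = 4263.0×1.2617 ≈ 5379 m/s.
Stage 2: m₀ = 146,650 kg, m_f = 146,650 − 116,000 = 30,650 kg; Δv = 255×9.8×ln(4.785) = 2499.0×1.5654 ≈ 3912 m/s.
Stage 3: m₀ = 22,500 kg, m_f = 22,500 − 16,200 = 6,300 kg; Δv = 355×9.8×ln(3.571) = 3479.0×1.2730 ≈ 4429 m/s.
Total Δv = 5379 + 3912 + 4429 = 13720 m/s.

Δv ≈ 13700 m/s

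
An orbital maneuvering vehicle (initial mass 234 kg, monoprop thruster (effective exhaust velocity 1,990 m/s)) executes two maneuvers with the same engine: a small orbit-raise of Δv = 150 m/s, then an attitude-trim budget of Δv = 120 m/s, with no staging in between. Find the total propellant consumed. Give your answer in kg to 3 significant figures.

total propellant consumed ≈ 29.7 kg

After the first burn: m = 234 × exp(−150/1990.0) = 234 × 0.92739 = 217.009 kg.
After the second burn: m = 217.009 × exp(−120/1990.0) = 217.009 × 0.94148 = 204.31 kg.
Total propellant = m₀ − m_final = 234 − 204.31 = 29.69 kg.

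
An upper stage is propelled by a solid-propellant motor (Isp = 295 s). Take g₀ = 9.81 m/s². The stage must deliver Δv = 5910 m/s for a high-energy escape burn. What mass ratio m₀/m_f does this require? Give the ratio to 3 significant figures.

mass ratio ≈ 7.71

v_e = Isp · g₀ = 295 × 9.81 = 2894.0 m/s.
m₀/m_f = exp(Δv / v_e) = exp(5910 / 2894.0) = exp(2.0422) = 7.7075.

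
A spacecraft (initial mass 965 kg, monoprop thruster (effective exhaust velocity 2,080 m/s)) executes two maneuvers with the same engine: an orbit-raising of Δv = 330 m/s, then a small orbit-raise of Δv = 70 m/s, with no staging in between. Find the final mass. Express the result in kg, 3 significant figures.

After the first burn: m = 965 × exp(−330/2080.0) = 965 × 0.85329 = 823.425 kg.
After the second burn: m = 823.425 × exp(−70/2080.0) = 823.425 × 0.96691 = 796.178 kg.

final mass ≈ 796 kg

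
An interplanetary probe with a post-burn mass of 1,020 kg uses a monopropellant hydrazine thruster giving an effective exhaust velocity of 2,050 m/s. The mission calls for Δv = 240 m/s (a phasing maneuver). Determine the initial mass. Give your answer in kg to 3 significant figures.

initial mass ≈ 1150 kg

From the ideal rocket equation, m₀/m_f = exp(Δv / v_e) = exp(240 / 2050.0) = exp(0.1171) = 1.1242.
m₀ = m_f × 1.1242 = 1,020 × 1.1242 = 1,146.68 kg.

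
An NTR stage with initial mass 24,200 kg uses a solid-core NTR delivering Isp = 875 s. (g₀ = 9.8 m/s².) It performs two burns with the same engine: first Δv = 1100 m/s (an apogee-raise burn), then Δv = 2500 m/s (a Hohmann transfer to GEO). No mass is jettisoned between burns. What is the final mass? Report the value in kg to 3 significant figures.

v_e = Isp · g₀ = 875 × 9.8 = 8575.0 m/s.
After the first burn: m = 24200 × exp(−1100/8575.0) = 24200 × 0.87961 = 21,286.6 kg.
After the second burn: m = 21,286.6 × exp(−2500/8575.0) = 21,286.6 × 0.74711 = 15,903.4 kg.

final mass ≈ 15900 kg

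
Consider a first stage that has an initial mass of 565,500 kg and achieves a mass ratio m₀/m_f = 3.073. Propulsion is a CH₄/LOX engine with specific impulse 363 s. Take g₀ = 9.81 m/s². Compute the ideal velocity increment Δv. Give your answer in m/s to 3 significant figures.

Δv ≈ 4000 m/s

v_e = Isp · g₀ = 363 × 9.81 = 3561.0 m/s.
By the Tsiolkovsky rocket equation, Δv = v_e · ln(3.073) = 3561.0 × 1.1227 ≈ 3997.8 m/s.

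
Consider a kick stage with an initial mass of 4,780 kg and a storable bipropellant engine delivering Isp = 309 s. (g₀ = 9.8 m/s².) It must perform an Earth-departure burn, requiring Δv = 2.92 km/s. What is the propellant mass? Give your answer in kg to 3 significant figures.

propellant mass ≈ 2960 kg

v_e = Isp · g₀ = 309 × 9.8 = 3028.2 m/s.
m₀/m_f = exp(Δv / v_e) = exp(2920 / 3028.2) = exp(0.9643) = 2.6229.
m_f = 4,780 / 2.6229 = 1,822.41 kg, so propellant = m₀ − m_f = 4,780 − 1,822.41 = 2,957.59 kg.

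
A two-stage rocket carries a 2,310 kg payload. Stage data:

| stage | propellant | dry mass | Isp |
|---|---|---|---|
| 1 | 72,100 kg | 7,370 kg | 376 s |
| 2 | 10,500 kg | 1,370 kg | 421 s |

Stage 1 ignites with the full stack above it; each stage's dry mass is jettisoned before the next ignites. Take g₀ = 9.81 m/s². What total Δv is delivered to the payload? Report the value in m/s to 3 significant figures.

Ignition mass of stage 1 = 72,100+7,370 + 10,500+1,370 + 2,310 = 93,650 kg.
Stage 1: m₀ = 93,650 kg, m_f = 93,650 − 72,100 = 21,550 kg; Δv = 376×9.81×ln(4.346) = 3688.6×1.4692 ≈ 5419 m/s.
Stage 2: m₀ = 14,180 kg, m_f = 14,180 − 10,500 = 3,680 kg; Δv = 421×9.81×ln(3.853) = 4130.0×1.3489 ≈ 5571 m/s.
Total Δv = 5419 + 5571 = 10990 m/s.

Δv ≈ 11000 m/s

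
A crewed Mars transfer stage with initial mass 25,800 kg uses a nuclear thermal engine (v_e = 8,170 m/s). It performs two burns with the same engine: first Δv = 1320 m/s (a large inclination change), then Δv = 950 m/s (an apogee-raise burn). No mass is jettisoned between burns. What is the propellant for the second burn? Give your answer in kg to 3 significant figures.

propellant for the second burn ≈ 2410 kg

After the first burn: m = 25800 × exp(−1320/8170.0) = 25800 × 0.85081 = 21,950.9 kg.
After the second burn: m = 21,950.9 × exp(−950/8170.0) = 21,950.9 × 0.89023 = 19,541.3 kg.
Second-burn propellant = 21,950.9 − 19,541.3 = 2,409.6 kg.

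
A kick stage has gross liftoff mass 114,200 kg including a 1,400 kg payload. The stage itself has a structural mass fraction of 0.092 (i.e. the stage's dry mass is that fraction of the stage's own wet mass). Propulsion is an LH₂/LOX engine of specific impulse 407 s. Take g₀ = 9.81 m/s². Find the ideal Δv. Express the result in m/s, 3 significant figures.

Stage wet mass = m₀ − payload = 114,200 − 1,400 = 112,800 kg.
Stage dry mass = ε × stage wet mass = 0.092 × 112,800 = 10,377.6 kg.
Burnout mass m_f = stage dry + payload = 10,377.6 + 1,400 = 11,777.6 kg.
v_e = Isp · g₀ = 407 × 9.81 = 3992.7 m/s.
By the Tsiolkovsky rocket equation, Δv = v_e · ln(114,200/11,777.6) = 3992.7 × ln(9.696) = 3992.7 × 2.2718 ≈ 9070 m/s.

Δv ≈ 9070 m/s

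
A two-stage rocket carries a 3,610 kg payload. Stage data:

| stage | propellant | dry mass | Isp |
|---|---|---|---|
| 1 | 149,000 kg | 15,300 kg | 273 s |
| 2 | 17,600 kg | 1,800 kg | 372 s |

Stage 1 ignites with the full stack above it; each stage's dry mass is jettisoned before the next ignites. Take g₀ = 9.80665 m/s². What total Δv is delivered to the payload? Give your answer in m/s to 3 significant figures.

Ignition mass of stage 1 = 149,000+15,300 + 17,600+1,800 + 3,610 = 187,310 kg.
Stage 1: m₀ = 187,310 kg, m_f = 187,310 − 149,000 = 38,310 kg; Δv = 273×9.80665×ln(4.889) = 2677.2×1.5871 ≈ 4249 m/s.
Stage 2: m₀ = 23,010 kg, m_f = 23,010 − 17,600 = 5,410 kg; Δv = 372×9.80665×ln(4.253) = 3648.1×1.4477 ≈ 5281 m/s.
Total Δv = 4249 + 5281 = 9530 m/s.

Δv ≈ 9530 m/s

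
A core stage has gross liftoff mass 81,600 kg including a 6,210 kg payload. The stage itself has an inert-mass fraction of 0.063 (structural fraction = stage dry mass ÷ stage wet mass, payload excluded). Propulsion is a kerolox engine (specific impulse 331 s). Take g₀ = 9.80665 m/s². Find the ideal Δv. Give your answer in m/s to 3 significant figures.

Δv ≈ 6520 m/s

Stage wet mass = m₀ − payload = 81,600 − 6,210 = 75,390 kg.
Stage dry mass = ε × stage wet mass = 0.063 × 75,390 = 4,749.57 kg.
Burnout mass m_f = stage dry + payload = 4,749.57 + 6,210 = 10,959.57 kg.
v_e = Isp · g₀ = 331 × 9.80665 = 3246.0 m/s.
By the Tsiolkovsky rocket equation, Δv = v_e · ln(81,600/10,959.57) = 3246.0 × ln(7.446) = 3246.0 × 2.0076 ≈ 6517 m/s.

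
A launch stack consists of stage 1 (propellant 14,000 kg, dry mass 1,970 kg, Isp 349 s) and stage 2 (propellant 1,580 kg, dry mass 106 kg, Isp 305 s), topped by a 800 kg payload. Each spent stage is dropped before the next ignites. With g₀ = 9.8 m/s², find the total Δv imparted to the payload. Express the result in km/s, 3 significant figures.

Ignition mass of stage 1 = 14,000+1,970 + 1,580+106 + 800 = 18,456 kg.
Stage 1: m₀ = 18,456 kg, m_f = 18,456 − 14,000 = 4,456 kg; Δv = 349×9.8×ln(4.142) = 3420.2×1.4211 ≈ 4861 m/s.
Stage 2: m₀ = 2,486 kg, m_f = 2,486 − 1,580 = 906 kg; Δv = 305×9.8×ln(2.744) = 2989.0×1.0094 ≈ 3017 m/s.
Total Δv = 4861 + 3017 = 7878 m/s.

Δv ≈ 7.88 km/s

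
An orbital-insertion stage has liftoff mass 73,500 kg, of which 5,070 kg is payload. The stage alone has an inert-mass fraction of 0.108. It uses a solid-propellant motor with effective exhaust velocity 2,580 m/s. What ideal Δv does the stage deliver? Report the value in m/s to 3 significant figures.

Δv ≈ 4580 m/s

Stage wet mass = m₀ − payload = 73,500 − 5,070 = 68,430 kg.
Stage dry mass = ε × stage wet mass = 0.108 × 68,430 = 7,390.44 kg.
Burnout mass m_f = stage dry + payload = 7,390.44 + 5,070 = 12,460.44 kg.
From the ideal rocket equation, Δv = v_e · ln(73,500/12,460.44) = 2580.0 × ln(5.899) = 2580.0 × 1.7747 ≈ 4579 m/s.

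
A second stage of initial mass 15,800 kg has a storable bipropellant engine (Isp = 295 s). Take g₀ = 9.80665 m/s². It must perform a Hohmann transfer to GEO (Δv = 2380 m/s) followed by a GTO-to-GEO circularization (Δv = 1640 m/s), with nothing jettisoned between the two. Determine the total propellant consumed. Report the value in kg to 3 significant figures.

v_e = Isp · g₀ = 295 × 9.80665 = 2893.0 m/s.
After the first burn: m = 15800 × exp(−2380/2893.0) = 15800 × 0.43925 = 6,940.15 kg.
After the second burn: m = 6,940.15 × exp(−1640/2893.0) = 6,940.15 × 0.56729 = 3,937.08 kg.
Total propellant = m₀ − m_final = 15800 − 3,937.08 = 11,862.92 kg.

total propellant consumed ≈ 11900 kg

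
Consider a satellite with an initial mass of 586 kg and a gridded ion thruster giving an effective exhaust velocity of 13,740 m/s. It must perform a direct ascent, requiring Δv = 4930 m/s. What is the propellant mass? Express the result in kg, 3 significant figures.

Rocket equation: m₀/m_f = exp(Δv / v_e) = exp(4930 / 13740.0) = exp(0.3588) = 1.4316.
m_f = 586 / 1.4316 = 409.332 kg, so propellant = m₀ − m_f = 586 − 409.332 = 176.668 kg.

propellant mass ≈ 177 kg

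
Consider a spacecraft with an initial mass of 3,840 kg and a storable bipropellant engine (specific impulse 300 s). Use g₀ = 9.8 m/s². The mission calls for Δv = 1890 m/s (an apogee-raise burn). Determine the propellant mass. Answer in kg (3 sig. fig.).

v_e = Isp · g₀ = 300 × 9.8 = 2940.0 m/s.
Rocket equation: m₀/m_f = exp(Δv / v_e) = exp(1890 / 2940.0) = exp(0.6429) = 1.9019.
m_f = 3,840 / 1.9019 = 2,019.03 kg, so propellant = m₀ − m_f = 3,840 − 2,019.03 = 1,820.97 kg.

propellant mass ≈ 1820 kg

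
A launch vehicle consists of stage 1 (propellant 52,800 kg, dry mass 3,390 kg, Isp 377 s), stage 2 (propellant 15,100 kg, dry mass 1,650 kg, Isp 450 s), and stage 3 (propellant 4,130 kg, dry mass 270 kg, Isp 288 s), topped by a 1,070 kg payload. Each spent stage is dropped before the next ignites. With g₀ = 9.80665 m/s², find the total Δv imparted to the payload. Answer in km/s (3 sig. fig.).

Δv ≈ 13.1 km/s

Ignition mass of stage 1 = 52,800+3,390 + 15,100+1,650 + 4,130+270 + 1,070 = 78,410 kg.
Stage 1: m₀ = 78,410 kg, m_f = 78,410 − 52,800 = 25,610 kg; Δv = 377×9.80665×ln(3.062) = 3697.1×1.1190 ≈ 4137 m/s.
Stage 2: m₀ = 22,220 kg, m_f = 22,220 − 15,100 = 7,120 kg; Δv = 450×9.80665×ln(3.121) = 4413.0×1.1381 ≈ 5022 m/s.
Stage 3: m₀ = 5,470 kg, m_f = 5,470 − 4,130 = 1,340 kg; Δv = 288×9.80665×ln(4.082) = 2824.3×1.4066 ≈ 3973 m/s.
Total Δv = 4137 + 5022 + 3973 = 13132 m/s.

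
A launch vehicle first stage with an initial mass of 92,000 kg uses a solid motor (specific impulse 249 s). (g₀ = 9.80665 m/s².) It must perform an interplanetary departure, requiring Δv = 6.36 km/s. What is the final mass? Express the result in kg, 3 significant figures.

v_e = Isp · g₀ = 249 × 9.80665 = 2441.9 m/s.
Rocket equation: m₀/m_f = exp(Δv / v_e) = exp(6360 / 2441.9) = exp(2.6046) = 13.5255.
m_f = m₀ / 13.5255 = 92,000 / 13.5255 = 6,801.97 kg.

final mass ≈ 6800 kg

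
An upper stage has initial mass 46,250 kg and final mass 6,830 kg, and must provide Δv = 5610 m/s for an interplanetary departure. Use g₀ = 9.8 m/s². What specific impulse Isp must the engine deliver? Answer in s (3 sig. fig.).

ln(m₀/m_f) = ln(46250/6830) = ln(6.772) = 1.9127.
v_e = Δv / ln(m₀/m_f) = 5610 / 1.9127 = 2933.0 m/s.
Isp = v_e / g₀ = 2933.0 / 9.8 = 299.3 s.

Isp ≈ 299 s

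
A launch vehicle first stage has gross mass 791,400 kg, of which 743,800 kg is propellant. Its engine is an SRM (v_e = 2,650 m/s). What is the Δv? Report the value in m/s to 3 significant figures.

m_f = m₀ − m_prop = 791,400 − 743,800 = 47,600 kg.
Δv = v_e · ln(m₀/m_f) = 2650.0 × ln(16.63) = 2650.0 × 2.8110 ≈ 7449.1 m/s.

Δv ≈ 7450 m/s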